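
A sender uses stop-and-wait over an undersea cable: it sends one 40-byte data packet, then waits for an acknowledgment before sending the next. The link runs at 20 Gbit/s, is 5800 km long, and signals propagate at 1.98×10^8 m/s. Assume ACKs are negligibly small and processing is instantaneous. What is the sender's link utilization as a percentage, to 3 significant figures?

0.0000273 %

t_tx = L/R = 320/20000000000 = 1.6e-08 s.
t_prop = 5800000/198000000 = 0.0292929 s; RTT = 0.0585859 s.
Cycle = t_tx + RTT = 0.0585859 s.
Utilization = t_tx / cycle = 1.6e-08/0.0585859 = 0.0000273 %.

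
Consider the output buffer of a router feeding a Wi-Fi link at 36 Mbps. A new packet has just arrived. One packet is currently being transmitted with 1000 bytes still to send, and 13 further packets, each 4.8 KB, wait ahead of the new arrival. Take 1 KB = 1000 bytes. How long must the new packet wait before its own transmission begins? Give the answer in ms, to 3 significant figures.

Each queued packet: L/R = 38400/36000000 = 1.06667 ms.
13 queued → 13.8667 ms.
Plus remaining 8000 bits of current packet: 0.222222 ms.
Queuing delay = 14.1 ms.

14.1 ms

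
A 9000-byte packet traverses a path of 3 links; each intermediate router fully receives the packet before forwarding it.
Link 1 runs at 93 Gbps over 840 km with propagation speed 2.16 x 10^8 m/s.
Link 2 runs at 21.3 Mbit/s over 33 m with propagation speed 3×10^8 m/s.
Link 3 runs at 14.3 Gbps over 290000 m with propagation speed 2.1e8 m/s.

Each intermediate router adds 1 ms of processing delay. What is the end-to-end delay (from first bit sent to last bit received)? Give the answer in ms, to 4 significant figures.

10.66 ms

L = 9000 × 8 = 72000 bits.
Transmission delays (L/R per hop): 0.000774194, 3.38028, 0.00503497 ms; sum = 3.38609 ms.
Propagation delays (d/s per hop): 3.88889, 0.00011, 1.38095 ms; sum = 5.26995 ms.
Processing at 2 router(s): 2 × 1 ms = 2 ms.
End-to-end = 10.66 ms.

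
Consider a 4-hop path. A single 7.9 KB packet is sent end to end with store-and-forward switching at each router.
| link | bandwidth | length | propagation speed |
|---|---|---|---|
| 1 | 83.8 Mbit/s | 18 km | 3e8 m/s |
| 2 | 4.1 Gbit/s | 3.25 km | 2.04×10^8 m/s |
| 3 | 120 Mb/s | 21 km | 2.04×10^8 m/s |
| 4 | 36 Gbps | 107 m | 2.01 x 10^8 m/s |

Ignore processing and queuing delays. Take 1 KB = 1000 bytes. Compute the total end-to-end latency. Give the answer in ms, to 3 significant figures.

L = 63200 bits.
Transmission delays (L/R per hop): 0.754177, 0.0154146, 0.526667, 0.00175556 ms; sum = 1.29801 ms.
Propagation delays (d/s per hop): 0.06, 0.0159314, 0.102941, 0.000532338 ms; sum = 0.179405 ms.
End-to-end = 1.48 ms.

1.48 ms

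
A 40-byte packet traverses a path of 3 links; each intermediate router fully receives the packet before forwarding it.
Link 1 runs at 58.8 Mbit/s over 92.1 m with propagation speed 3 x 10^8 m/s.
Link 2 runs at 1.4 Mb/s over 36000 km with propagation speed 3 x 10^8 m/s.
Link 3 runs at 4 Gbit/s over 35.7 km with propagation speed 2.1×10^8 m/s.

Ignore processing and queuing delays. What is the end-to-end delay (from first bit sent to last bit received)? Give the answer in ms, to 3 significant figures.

L = 40 × 8 = 320 bits.
Transmission delays (L/R per hop): 0.00544218, 0.228571, 8e-05 ms; sum = 0.234094 ms.
Propagation delays (d/s per hop): 0.000307, 120, 0.17 ms; sum = 120.17 ms.
End-to-end = 120 ms.

120 ms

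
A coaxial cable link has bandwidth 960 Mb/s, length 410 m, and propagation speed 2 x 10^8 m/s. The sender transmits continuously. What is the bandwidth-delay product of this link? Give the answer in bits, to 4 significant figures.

Propagation delay = 410 / 200000000 = 2.05e-06 s.
BDP = R × t_prop = 960000000 × 2.05e-06 = 1968 bits.

1968 bits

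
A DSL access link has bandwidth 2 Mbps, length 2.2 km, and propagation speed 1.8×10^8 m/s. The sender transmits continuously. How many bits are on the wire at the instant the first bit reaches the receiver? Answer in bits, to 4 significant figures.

24.44 bits

Propagation delay = 2200 / 180000000 = 1.22222e-05 s.
BDP = R × t_prop = 2000000 × 1.22222e-05 = 24.4444 bits.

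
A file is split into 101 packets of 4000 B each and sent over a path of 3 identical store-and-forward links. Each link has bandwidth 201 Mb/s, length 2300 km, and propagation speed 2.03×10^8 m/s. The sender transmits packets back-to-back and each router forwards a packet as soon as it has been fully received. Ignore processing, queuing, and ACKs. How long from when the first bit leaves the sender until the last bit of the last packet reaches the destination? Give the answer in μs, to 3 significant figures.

50400 μs

Per-hop transmission t_tx = L/R = 32000/201000000 = 159.204 μs.
Per-hop propagation t_prop = 2300000/2.03e+08 = 11330 μs.
Pipeline fill: first packet needs 3·t_tx to clear all hops; remaining 100 packets each add one t_tx.
Total = (3+101-1)·t_tx + 3·t_prop = 103·159.204 + 3·11330 = 50400 μs.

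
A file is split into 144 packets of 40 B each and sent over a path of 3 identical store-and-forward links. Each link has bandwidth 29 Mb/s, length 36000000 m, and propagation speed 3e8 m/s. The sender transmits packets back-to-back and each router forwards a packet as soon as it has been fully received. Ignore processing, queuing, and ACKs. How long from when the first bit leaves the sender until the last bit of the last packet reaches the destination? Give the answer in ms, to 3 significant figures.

362 ms

Per-hop transmission t_tx = L/R = 320/29000000 = 0.0110345 ms.
Per-hop propagation t_prop = 36000000/300000000 = 120 ms.
Pipeline fill: first packet needs 3·t_tx to clear all hops; remaining 143 packets each add one t_tx.
Total = (3+144-1)·t_tx + 3·t_prop = 146·0.0110345 + 3·120 = 362 ms.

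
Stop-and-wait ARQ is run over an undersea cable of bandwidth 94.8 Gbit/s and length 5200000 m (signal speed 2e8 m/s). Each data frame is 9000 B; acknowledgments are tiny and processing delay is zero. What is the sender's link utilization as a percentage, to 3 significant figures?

0.00146 %

t_tx = L/R = 72000/94800000000 = 7.59494e-07 s.
t_prop = 5200000/200000000 = 0.026 s; RTT = 0.052 s.
Cycle = t_tx + RTT = 0.0520008 s.
Utilization = t_tx / cycle = 7.59494e-07/0.0520008 = 0.00146 %.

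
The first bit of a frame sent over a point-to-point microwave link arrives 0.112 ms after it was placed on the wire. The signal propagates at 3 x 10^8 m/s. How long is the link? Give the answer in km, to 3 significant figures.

33.6 km

d = s × t_prop = 300000000 × 0.000112 = 33.6 km.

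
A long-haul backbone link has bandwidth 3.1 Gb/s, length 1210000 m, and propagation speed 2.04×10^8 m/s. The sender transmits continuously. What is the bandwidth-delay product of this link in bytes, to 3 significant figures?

Propagation delay = 1210000 / 204000000 = 0.00593137 s.
BDP = R × t_prop = 3100000000 × 0.00593137 = 18387300 bits.
In bytes: 18387300/8 = 2300000 bytes.

2300000 bytes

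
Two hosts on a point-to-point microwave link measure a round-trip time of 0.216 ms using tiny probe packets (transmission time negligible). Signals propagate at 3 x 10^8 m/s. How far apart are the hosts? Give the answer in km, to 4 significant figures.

One-way propagation = RTT/2 = 0.108 ms.
d = s × t = 300000000 × 0.000108 = 32.40 km.

32.40 km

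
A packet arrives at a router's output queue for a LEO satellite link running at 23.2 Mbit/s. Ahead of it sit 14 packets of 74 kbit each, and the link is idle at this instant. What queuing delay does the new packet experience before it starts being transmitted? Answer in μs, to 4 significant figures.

44660 μs

Each queued packet: L/R = 74000/23200000 = 3189.66 μs.
14 queued → 44655.2 μs.
Queuing delay = 44660 μs.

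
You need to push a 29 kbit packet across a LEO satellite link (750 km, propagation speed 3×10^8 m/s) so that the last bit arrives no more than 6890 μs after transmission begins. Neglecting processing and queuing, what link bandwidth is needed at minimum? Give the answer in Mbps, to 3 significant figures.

6.61 Mbps

Propagation delay = 750000 / 300000000 = 2500 μs.
Transmission budget = 6890 − 2500 = 4390 μs.
R ≥ L / t_tx = 29000 bits / 0.00439 s = 6.61 Mbps.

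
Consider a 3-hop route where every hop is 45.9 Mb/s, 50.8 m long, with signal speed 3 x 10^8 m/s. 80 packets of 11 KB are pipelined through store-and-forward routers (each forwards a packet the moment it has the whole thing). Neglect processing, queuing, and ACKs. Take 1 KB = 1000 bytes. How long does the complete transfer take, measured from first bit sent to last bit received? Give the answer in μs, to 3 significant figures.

Per-hop transmission t_tx = L/R = 88000/45900000 = 1917.21 μs.
Per-hop propagation t_prop = 50.8/300000000 = 0.169333 μs.
Pipeline fill: first packet needs 3·t_tx to clear all hops; remaining 79 packets each add one t_tx.
Total = (3+80-1)·t_tx + 3·t_prop = 82·1917.21 + 3·0.169333 = 157000 μs.

157000 μs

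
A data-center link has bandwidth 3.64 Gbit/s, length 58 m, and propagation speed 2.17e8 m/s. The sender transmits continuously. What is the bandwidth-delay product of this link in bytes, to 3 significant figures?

Propagation delay = 58 / 217000000 = 2.67281e-07 s.
BDP = R × t_prop = 3640000000 × 2.67281e-07 = 972.903 bits.
In bytes: 972.903/8 = 122 bytes.

122 bytes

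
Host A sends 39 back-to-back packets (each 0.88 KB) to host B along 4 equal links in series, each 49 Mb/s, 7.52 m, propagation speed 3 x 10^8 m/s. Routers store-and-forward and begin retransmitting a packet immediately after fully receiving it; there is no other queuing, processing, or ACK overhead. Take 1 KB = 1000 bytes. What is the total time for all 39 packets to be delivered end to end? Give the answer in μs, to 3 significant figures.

Per-hop transmission t_tx = L/R = 7040/49000000 = 143.673 μs.
Per-hop propagation t_prop = 7.52/300000000 = 0.0250667 μs.
Pipeline fill: first packet needs 4·t_tx to clear all hops; remaining 38 packets each add one t_tx.
Total = (4+39-1)·t_tx + 4·t_prop = 42·143.673 + 4·0.0250667 = 6030 μs.

6030 μs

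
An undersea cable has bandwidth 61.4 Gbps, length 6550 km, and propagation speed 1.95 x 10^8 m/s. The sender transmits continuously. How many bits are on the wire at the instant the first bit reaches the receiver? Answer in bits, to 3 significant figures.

2060000000 bits

Propagation delay = 6550000 / 195000000 = 0.0335897 s.
BDP = R × t_prop = 61400000000 × 0.0335897 = 2062410000 bits.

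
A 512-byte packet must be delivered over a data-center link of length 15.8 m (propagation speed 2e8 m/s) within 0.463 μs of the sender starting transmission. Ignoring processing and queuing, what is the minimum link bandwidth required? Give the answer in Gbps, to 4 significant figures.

L = 4096 bits.
Propagation delay = 15.8 / 200000000 = 0.079 μs.
Transmission budget = 0.463 − 0.079 = 0.384 μs.
R ≥ L / t_tx = 4096 bits / 3.84e-07 s = 10.67 Gbps.

10.67 Gbps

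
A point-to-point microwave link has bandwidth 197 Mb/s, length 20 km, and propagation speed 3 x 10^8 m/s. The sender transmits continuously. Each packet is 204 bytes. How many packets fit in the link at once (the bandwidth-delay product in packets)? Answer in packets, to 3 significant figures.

Propagation delay = 20000 / 300000000 = 6.66667e-05 s.
BDP = R × t_prop = 197000000 × 6.66667e-05 = 13133.3 bits.
In packets of 1632 bits: 8.05 packets.

8.05 packets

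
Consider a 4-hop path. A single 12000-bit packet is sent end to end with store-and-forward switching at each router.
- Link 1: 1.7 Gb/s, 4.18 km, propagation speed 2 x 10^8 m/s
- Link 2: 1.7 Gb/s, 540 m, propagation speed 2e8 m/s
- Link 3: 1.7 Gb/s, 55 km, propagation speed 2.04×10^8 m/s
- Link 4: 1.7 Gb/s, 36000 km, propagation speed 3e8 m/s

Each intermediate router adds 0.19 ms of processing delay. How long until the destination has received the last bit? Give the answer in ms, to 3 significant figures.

121 ms

Transmission delay per hop = L/R = 12000/1700000000 = 0.00705882 ms; 4 hops → 0.0282353 ms.
Propagation delays (d/s per hop): 0.0209, 0.0027, 0.269608, 120 ms; sum = 120.293 ms.
Processing at 3 router(s): 3 × 0.19 ms = 0.57 ms.
End-to-end = 121 ms.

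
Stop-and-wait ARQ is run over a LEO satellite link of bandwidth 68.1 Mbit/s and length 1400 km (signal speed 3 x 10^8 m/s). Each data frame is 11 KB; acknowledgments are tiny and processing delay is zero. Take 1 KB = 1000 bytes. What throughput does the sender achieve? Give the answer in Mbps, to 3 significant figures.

t_tx = L/R = 88000/68100000 = 0.00129222 s.
t_prop = 1400000/300000000 = 0.00466667 s; RTT = 0.00933333 s.
Cycle = t_tx + RTT = 0.0106256 s.
Throughput = L / cycle = 88000 / 0.0106256 = 8.28 Mbps.

8.28 Mbps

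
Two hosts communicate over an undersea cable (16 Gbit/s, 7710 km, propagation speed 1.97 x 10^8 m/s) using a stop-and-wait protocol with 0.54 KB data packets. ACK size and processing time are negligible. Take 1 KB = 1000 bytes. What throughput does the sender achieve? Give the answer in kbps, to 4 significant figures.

t_tx = L/R = 4320/16000000000 = 2.7e-07 s.
t_prop = 7710000/197000000 = 0.0391371 s; RTT = 0.0782741 s.
Cycle = t_tx + RTT = 0.0782744 s.
Throughput = L / cycle = 4320 / 0.0782744 = 55.19 kbps.

55.19 kbps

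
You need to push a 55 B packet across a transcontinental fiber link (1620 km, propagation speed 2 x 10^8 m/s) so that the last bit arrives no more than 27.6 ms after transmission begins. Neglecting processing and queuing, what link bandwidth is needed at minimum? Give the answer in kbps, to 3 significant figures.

22.6 kbps

L = 440 bits.
Propagation delay = 1620000 / 200000000 = 8.1 ms.
Transmission budget = 27.6 − 8.1 = 19.5 ms.
R ≥ L / t_tx = 440 bits / 0.0195 s = 22.6 kbps.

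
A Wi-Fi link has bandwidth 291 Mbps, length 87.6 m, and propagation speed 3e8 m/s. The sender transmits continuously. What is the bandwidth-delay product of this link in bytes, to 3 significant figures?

Propagation delay = 87.6 / 300000000 = 2.92e-07 s.
BDP = R × t_prop = 291000000 × 2.92e-07 = 84.972 bits.
In bytes: 84.972/8 = 10.6 bytes.

10.6 bytes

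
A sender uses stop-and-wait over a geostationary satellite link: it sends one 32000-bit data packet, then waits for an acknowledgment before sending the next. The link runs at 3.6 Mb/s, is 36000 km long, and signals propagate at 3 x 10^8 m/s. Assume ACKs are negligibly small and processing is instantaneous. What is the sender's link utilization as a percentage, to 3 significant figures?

t_tx = L/R = 32000/3600000 = 0.00888889 s.
t_prop = 36000000/300000000 = 0.12 s; RTT = 0.24 s.
Cycle = t_tx + RTT = 0.248889 s.
Utilization = t_tx / cycle = 0.00888889/0.248889 = 3.57 %.

3.57 %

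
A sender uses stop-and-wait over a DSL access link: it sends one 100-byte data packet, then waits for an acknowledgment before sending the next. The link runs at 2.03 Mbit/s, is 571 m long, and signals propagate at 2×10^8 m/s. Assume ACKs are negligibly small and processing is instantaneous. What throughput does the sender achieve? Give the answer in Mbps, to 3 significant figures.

t_tx = L/R = 800/2.03e+06 = 0.000394089 s.
t_prop = 571/200000000 = 2.855e-06 s; RTT = 5.71e-06 s.
Cycle = t_tx + RTT = 0.000399799 s.
Throughput = L / cycle = 800 / 0.000399799 = 2.00 Mbps.

2.00 Mbps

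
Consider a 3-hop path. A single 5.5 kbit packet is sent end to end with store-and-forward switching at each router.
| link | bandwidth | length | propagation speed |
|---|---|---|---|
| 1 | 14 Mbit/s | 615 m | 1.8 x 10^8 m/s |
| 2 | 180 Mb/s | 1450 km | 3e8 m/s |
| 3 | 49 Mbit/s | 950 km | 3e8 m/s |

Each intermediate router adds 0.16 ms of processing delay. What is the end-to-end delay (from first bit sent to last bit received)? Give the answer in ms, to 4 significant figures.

L = 5500 bits.
Transmission delays (L/R per hop): 0.392857, 0.0305556, 0.112245 ms; sum = 0.535658 ms.
Propagation delays (d/s per hop): 0.00341667, 4.83333, 3.16667 ms; sum = 8.00342 ms.
Processing at 2 router(s): 2 × 0.16 ms = 0.32 ms.
End-to-end = 8.859 ms.

8.859 ms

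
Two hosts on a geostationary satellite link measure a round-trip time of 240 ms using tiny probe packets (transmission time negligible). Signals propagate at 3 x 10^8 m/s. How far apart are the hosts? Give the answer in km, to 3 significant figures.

One-way propagation = RTT/2 = 120 ms.
d = s × t = 300000000 × 0.12 = 36000 km.

36000 km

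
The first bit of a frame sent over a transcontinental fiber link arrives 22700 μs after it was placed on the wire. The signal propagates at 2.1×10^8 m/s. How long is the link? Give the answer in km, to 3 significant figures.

d = s × t_prop = 210000000 × 0.0227 = 4770 km.

4770 km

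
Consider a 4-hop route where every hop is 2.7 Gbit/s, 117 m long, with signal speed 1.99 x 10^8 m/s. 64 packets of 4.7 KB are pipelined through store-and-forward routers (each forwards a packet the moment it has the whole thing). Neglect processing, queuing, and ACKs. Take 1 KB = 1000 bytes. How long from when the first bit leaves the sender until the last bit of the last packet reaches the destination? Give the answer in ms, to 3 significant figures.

0.935 ms

Per-hop transmission t_tx = L/R = 37600/2700000000 = 0.0139259 ms.
Per-hop propagation t_prop = 117/199000000 = 0.00058794 ms.
Pipeline fill: first packet needs 4·t_tx to clear all hops; remaining 63 packets each add one t_tx.
Total = (4+64-1)·t_tx + 4·t_prop = 67·0.0139259 + 4·0.00058794 = 0.935 ms.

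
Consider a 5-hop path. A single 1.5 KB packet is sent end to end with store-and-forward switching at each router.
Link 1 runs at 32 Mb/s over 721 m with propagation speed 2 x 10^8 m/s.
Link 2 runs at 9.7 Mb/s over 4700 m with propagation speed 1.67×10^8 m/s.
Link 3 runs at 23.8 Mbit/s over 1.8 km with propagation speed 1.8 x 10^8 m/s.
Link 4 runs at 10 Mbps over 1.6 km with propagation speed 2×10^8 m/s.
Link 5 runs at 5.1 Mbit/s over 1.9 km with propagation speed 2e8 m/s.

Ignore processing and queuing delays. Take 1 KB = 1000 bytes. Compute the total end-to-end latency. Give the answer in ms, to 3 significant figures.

5.73 ms

L = 12000 bits.
Transmission delays (L/R per hop): 0.375, 1.23711, 0.504202, 1.2, 2.35294 ms; sum = 5.66926 ms.
Propagation delays (d/s per hop): 0.003605, 0.0281437, 0.01, 0.008, 0.0095 ms; sum = 0.0592487 ms.
End-to-end = 5.73 ms.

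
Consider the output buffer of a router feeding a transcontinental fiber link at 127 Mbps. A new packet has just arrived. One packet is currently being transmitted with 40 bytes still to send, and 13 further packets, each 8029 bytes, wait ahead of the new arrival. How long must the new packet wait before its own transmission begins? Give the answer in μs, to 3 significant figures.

Each queued packet: L/R = 64232/127000000 = 505.764 μs.
13 queued → 6574.93 μs.
Plus remaining 320 bits of current packet: 2.51969 μs.
Queuing delay = 6580 μs.

6580 μs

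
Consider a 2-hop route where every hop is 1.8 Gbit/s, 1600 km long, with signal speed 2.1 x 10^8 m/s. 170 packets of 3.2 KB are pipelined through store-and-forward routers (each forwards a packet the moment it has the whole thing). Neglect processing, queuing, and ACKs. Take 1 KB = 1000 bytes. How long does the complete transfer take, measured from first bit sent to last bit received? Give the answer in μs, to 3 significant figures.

17700 μs

Per-hop transmission t_tx = L/R = 25600/1800000000 = 14.2222 μs.
Per-hop propagation t_prop = 1600000/210000000 = 7619.05 μs.
Pipeline fill: first packet needs 2·t_tx to clear all hops; remaining 169 packets each add one t_tx.
Total = (2+170-1)·t_tx + 2·t_prop = 171·14.2222 + 2·7619.05 = 17700 μs.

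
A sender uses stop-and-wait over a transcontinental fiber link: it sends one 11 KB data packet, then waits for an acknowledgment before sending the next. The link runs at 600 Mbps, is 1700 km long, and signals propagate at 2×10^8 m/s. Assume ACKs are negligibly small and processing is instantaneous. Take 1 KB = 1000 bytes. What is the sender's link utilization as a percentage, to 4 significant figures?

0.8554 %

t_tx = L/R = 88000/600000000 = 0.000146667 s.
t_prop = 1700000/200000000 = 0.0085 s; RTT = 0.017 s.
Cycle = t_tx + RTT = 0.0171467 s.
Utilization = t_tx / cycle = 0.000146667/0.0171467 = 0.8554 %.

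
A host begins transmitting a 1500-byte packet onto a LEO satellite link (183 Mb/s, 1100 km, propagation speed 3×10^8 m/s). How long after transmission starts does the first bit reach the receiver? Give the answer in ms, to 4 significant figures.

3.667 ms

First bit experiences only propagation delay: d/s = 1100000/300000000 = 3.667 ms.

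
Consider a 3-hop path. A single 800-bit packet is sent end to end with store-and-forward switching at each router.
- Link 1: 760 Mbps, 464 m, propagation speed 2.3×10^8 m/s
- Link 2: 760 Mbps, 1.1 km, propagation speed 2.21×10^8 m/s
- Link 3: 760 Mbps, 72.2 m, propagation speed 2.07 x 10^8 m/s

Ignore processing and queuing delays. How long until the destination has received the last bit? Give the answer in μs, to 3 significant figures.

Transmission delay per hop = L/R = 800/760000000 = 1.05263 μs; 3 hops → 3.15789 μs.
Propagation delays (d/s per hop): 2.01739, 4.97738, 0.348792 μs; sum = 7.34356 μs.
End-to-end = 10.5 μs.

10.5 μs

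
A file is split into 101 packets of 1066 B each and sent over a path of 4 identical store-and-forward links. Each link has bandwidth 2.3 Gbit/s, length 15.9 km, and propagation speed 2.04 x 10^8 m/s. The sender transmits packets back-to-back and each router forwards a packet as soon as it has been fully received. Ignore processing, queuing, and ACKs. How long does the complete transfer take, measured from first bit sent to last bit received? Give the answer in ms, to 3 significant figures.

0.697 ms

Per-hop transmission t_tx = L/R = 8528/2300000000 = 0.00370783 ms.
Per-hop propagation t_prop = 15900/204000000 = 0.0779412 ms.
Pipeline fill: first packet needs 4·t_tx to clear all hops; remaining 100 packets each add one t_tx.
Total = (4+101-1)·t_tx + 4·t_prop = 104·0.00370783 + 4·0.0779412 = 0.697 ms.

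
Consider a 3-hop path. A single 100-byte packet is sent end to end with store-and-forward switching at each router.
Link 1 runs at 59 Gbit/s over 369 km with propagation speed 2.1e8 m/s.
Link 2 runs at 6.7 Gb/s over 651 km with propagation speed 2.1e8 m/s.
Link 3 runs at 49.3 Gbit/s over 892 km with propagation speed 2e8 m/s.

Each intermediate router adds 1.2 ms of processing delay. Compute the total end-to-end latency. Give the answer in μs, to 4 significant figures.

L = 100 × 8 = 800 bits.
Transmission delays (L/R per hop): 0.0135593, 0.119403, 0.0162272 μs; sum = 0.149189 μs.
Propagation delays (d/s per hop): 1757.14, 3100, 4460 μs; sum = 9317.14 μs.
Processing at 2 router(s): 2 × 1.2 ms = 2400 μs.
End-to-end = 11720 μs.

11720 μs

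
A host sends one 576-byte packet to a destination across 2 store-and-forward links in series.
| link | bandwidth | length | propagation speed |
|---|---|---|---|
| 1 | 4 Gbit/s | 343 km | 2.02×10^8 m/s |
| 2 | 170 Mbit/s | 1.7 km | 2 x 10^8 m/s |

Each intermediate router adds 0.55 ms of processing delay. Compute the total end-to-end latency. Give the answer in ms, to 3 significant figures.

L = 576 × 8 = 4608 bits.
Transmission delays (L/R per hop): 0.001152, 0.0271059 ms; sum = 0.0282579 ms.
Propagation delays (d/s per hop): 1.69802, 0.0085 ms; sum = 1.70652 ms.
Processing at 1 router(s): 1 × 0.55 ms = 0.55 ms.
End-to-end = 2.28 ms.

2.28 ms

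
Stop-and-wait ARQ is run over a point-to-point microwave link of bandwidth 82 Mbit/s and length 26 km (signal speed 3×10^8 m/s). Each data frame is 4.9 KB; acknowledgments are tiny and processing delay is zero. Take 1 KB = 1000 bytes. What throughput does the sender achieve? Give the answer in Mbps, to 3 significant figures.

t_tx = L/R = 39200/82000000 = 0.000478049 s.
t_prop = 26000/300000000 = 8.66667e-05 s; RTT = 0.000173333 s.
Cycle = t_tx + RTT = 0.000651382 s.
Throughput = L / cycle = 39200 / 0.000651382 = 60.2 Mbps.

60.2 Mbps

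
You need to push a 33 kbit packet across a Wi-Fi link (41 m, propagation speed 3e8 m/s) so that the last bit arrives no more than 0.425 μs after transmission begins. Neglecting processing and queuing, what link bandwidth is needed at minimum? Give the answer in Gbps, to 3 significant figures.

Propagation delay = 41 / 300000000 = 0.136667 μs.
Transmission budget = 0.425 − 0.136667 = 0.288333 μs.
R ≥ L / t_tx = 33000 bits / 2.88333e-07 s = 114 Gbps.

114 Gbps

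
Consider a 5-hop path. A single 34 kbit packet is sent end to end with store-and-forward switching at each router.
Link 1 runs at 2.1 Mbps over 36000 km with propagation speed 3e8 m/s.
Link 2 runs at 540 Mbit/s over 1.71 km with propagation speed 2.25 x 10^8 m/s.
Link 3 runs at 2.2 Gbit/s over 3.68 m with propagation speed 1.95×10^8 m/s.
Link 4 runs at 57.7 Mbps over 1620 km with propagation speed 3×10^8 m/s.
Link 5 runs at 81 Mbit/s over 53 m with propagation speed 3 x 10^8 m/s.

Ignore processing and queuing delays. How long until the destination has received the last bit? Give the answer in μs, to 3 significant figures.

L = 34000 bits.
Transmission delays (L/R per hop): 16190.5, 62.963, 15.4545, 589.255, 419.753 μs; sum = 17277.9 μs.
Propagation delays (d/s per hop): 120000, 7.6, 0.0188718, 5400, 0.176667 μs; sum = 125408 μs.
End-to-end = 143000 μs.

143000 μs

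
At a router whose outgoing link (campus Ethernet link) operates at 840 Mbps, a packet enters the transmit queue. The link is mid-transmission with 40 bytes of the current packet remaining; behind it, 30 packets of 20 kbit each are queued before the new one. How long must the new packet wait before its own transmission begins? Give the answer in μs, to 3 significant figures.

Each queued packet: L/R = 20000/840000000 = 23.8095 μs.
30 queued → 714.286 μs.
Plus remaining 320 bits of current packet: 0.380952 μs.
Queuing delay = 715 μs.

715 μs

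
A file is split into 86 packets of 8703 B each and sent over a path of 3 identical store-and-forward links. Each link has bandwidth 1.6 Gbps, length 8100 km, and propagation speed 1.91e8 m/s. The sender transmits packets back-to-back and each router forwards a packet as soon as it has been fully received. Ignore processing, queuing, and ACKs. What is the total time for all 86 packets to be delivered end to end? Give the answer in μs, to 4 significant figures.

131100 μs

Per-hop transmission t_tx = L/R = 69624/1600000000 = 43.515 μs.
Per-hop propagation t_prop = 8100000/191000000 = 42408.4 μs.
Pipeline fill: first packet needs 3·t_tx to clear all hops; remaining 85 packets each add one t_tx.
Total = (3+86-1)·t_tx + 3·t_prop = 88·43.515 + 3·42408.4 = 131100 μs.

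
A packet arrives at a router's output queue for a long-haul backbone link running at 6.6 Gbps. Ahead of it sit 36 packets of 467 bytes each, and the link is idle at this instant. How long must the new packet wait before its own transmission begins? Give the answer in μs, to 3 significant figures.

Each queued packet: L/R = 3736/6600000000 = 0.566061 μs.
36 queued → 20.3782 μs.
Queuing delay = 20.4 μs.

20.4 μs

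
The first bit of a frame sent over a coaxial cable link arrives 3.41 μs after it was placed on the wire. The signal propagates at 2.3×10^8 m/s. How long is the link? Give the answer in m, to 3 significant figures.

d = s × t_prop = 2.3e+08 × 3.41e-06 = 784 m.

784 m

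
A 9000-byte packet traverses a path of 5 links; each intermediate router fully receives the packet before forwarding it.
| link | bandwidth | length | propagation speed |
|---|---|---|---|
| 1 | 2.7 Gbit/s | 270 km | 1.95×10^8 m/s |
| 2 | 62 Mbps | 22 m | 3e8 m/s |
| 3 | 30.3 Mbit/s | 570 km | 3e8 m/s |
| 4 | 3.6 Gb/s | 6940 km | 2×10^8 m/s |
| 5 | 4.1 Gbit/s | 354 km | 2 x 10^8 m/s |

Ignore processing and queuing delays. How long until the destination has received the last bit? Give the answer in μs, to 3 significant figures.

L = 9000 × 8 = 72000 bits.
Transmission delays (L/R per hop): 26.6667, 1161.29, 2376.24, 20, 17.561 μs; sum = 3601.76 μs.
Propagation delays (d/s per hop): 1384.62, 0.0733333, 1900, 34700, 1770 μs; sum = 39754.7 μs.
End-to-end = 43400 μs.

43400 μs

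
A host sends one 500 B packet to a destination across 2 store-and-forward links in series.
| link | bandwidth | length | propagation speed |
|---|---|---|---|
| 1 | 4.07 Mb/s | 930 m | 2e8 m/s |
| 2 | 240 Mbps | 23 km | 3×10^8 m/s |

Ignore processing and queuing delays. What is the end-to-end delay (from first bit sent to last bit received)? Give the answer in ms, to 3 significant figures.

L = 500 × 8 = 4000 bits.
Transmission delays (L/R per hop): 0.982801, 0.0166667 ms; sum = 0.999468 ms.
Propagation delays (d/s per hop): 0.00465, 0.0766667 ms; sum = 0.0813167 ms.
End-to-end = 1.08 ms.

1.08 ms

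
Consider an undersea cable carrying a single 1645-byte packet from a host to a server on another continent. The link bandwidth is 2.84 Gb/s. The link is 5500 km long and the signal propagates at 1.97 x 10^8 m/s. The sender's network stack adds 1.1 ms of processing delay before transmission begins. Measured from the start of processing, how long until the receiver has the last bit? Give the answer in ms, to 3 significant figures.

L = 1645 × 8 = 13160 bits.
Transmission delay = L/R = 13160 / 2840000000 = 0.0046338 ms.
Propagation delay = d/s = 5500000 m / 197000000 m/s = 27.9188 ms.
Plus processing delay 1.1 ms = 1.1 ms.
Total = 29.0 ms.

29.0 ms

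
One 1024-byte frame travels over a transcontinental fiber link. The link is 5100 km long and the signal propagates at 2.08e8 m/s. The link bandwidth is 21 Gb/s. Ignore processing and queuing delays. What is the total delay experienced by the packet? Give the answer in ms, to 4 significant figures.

L = 1024 × 8 = 8192 bits.
Transmission delay = L/R = 8192 / 21000000000 = 0.000390095 ms.
Propagation delay = d/s = 5100000 m / 208000000 m/s = 24.5192 ms.
Total = 24.52 ms.

24.52 ms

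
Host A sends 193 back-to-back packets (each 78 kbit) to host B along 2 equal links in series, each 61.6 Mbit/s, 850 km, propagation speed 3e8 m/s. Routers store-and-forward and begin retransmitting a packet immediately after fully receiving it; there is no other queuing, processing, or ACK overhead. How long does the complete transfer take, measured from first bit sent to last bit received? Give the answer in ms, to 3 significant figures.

Per-hop transmission t_tx = L/R = 78000/61600000 = 1.26623 ms.
Per-hop propagation t_prop = 850000/300000000 = 2.83333 ms.
Pipeline fill: first packet needs 2·t_tx to clear all hops; remaining 192 packets each add one t_tx.
Total = (2+193-1)·t_tx + 2·t_prop = 194·1.26623 + 2·2.83333 = 251 ms.

251 ms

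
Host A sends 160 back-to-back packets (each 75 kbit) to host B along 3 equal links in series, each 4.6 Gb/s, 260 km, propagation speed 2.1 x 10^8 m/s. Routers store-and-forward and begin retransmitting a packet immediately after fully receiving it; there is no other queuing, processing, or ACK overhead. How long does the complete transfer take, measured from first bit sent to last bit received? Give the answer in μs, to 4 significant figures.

Per-hop transmission t_tx = L/R = 75000/4600000000 = 16.3043 μs.
Per-hop propagation t_prop = 260000/210000000 = 1238.1 μs.
Pipeline fill: first packet needs 3·t_tx to clear all hops; remaining 159 packets each add one t_tx.
Total = (3+160-1)·t_tx + 3·t_prop = 162·16.3043 + 3·1238.1 = 6356 μs.

6356 μs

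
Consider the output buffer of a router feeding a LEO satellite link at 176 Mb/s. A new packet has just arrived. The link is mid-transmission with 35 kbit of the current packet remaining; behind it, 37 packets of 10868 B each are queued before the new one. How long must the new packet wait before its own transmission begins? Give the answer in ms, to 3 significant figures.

Each queued packet: L/R = 86944/176000000 = 0.494 ms.
37 queued → 18.278 ms.
Plus remaining 35000 bits of current packet: 0.198864 ms.
Queuing delay = 18.5 ms.

18.5 ms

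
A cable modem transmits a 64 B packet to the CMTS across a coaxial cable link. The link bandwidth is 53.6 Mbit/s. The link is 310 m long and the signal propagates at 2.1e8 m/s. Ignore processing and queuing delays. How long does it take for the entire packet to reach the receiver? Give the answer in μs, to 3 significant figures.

L = 64 × 8 = 512 bits.
Transmission delay = L/R = 512 / 53600000 = 9.55224 μs.
Propagation delay = d/s = 310 m / 210000000 m/s = 1.47619 μs.
Total = 11.0 μs.

11.0 μs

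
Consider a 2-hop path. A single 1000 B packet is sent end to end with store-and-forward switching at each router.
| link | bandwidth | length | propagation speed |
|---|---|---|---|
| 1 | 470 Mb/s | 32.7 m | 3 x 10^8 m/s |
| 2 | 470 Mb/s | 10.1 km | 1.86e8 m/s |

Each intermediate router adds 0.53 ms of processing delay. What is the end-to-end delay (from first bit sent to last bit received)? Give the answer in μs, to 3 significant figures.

618 μs

L = 1000 × 8 = 8000 bits.
Transmission delay per hop = L/R = 8000/470000000 = 17.0213 μs; 2 hops → 34.0426 μs.
Propagation delays (d/s per hop): 0.109, 54.3011 μs; sum = 54.4101 μs.
Processing at 1 router(s): 1 × 0.53 ms = 530 μs.
End-to-end = 618 μs.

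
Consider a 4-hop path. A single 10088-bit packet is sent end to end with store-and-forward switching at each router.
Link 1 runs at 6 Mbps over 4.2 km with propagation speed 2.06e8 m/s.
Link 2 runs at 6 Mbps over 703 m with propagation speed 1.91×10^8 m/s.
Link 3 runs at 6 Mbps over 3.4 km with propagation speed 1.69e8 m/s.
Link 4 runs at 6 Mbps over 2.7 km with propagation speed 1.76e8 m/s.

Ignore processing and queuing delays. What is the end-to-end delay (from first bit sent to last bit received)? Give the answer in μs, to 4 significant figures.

Transmission delay per hop = L/R = 10088/6000000 = 1681.33 μs; 4 hops → 6725.33 μs.
Propagation delays (d/s per hop): 20.3883, 3.68063, 20.1183, 15.3409 μs; sum = 59.5282 μs.
End-to-end = 6785 μs.

6785 μs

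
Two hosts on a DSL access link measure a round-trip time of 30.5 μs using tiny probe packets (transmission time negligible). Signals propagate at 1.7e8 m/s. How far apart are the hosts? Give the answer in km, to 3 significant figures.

One-way propagation = RTT/2 = 15.25 μs.
d = s × t = 170000000 × 1.525e-05 = 2.59 km.

2.59 km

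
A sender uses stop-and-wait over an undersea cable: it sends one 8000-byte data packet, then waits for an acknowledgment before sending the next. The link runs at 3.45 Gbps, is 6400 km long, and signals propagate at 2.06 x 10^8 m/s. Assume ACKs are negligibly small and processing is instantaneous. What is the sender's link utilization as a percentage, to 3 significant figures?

t_tx = L/R = 64000/3450000000 = 1.85507e-05 s.
t_prop = 6400000/206000000 = 0.031068 s; RTT = 0.0621359 s.
Cycle = t_tx + RTT = 0.0621545 s.
Utilization = t_tx / cycle = 1.85507e-05/0.0621545 = 0.0298 %.

0.0298 %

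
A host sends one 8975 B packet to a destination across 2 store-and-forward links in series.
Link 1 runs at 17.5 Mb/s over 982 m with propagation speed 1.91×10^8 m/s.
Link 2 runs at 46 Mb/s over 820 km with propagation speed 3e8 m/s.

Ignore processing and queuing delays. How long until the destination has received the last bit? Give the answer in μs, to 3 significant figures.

L = 8975 × 8 = 71800 bits.
Transmission delays (L/R per hop): 4102.86, 1560.87 μs; sum = 5663.73 μs.
Propagation delays (d/s per hop): 5.14136, 2733.33 μs; sum = 2738.47 μs.
End-to-end = 8400 μs.

8400 μs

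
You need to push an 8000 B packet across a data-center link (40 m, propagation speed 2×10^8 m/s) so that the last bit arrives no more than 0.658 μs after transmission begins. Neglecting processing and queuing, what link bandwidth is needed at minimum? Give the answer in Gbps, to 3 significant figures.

140 Gbps

L = 64000 bits.
Propagation delay = 40 / 200000000 = 0.2 μs.
Transmission budget = 0.658 − 0.2 = 0.458 μs.
R ≥ L / t_tx = 64000 bits / 4.58e-07 s = 140 Gbps.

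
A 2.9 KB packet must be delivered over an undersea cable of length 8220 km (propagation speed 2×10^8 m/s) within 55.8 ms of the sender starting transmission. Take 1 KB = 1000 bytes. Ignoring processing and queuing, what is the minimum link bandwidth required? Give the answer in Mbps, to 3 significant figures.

1.58 Mbps

L = 23200 bits.
Propagation delay = 8220000 / 200000000 = 41.1 ms.
Transmission budget = 55.8 − 41.1 = 14.7 ms.
R ≥ L / t_tx = 23200 bits / 0.0147 s = 1.58 Mbps.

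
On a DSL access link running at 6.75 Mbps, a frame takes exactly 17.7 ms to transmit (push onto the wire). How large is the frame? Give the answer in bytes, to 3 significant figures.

14900 bytes

L = R × t_tx = 6750000 b/s × 0.0177 s = 119475 bits.
In bytes: 119475 / 8 = 14900 bytes.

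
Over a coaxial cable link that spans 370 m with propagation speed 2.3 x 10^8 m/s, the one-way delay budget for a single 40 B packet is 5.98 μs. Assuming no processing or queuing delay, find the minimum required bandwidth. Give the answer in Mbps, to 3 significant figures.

L = 320 bits.
Propagation delay = 370 / 2.3e+08 = 1.6087 μs.
Transmission budget = 5.98 − 1.6087 = 4.3713 μs.
R ≥ L / t_tx = 320 bits / 4.3713e-06 s = 73.2 Mbps.

73.2 Mbps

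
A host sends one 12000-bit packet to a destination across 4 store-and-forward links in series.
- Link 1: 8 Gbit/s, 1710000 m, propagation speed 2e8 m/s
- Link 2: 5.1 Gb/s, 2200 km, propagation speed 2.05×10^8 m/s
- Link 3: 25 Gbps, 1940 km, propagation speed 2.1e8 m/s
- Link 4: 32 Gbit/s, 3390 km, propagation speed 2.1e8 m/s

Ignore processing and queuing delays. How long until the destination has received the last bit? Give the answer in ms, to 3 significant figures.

44.7 ms

Transmission delays (L/R per hop): 0.0015, 0.00235294, 0.00048, 0.000375 ms; sum = 0.00470794 ms.
Propagation delays (d/s per hop): 8.55, 10.7317, 9.2381, 16.1429 ms; sum = 44.6627 ms.
End-to-end = 44.7 ms.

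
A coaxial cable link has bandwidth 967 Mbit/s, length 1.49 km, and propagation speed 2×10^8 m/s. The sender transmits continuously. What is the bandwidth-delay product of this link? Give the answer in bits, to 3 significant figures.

Propagation delay = 1490 / 200000000 = 7.45e-06 s.
BDP = R × t_prop = 967000000 × 7.45e-06 = 7204.15 bits.

7200 bits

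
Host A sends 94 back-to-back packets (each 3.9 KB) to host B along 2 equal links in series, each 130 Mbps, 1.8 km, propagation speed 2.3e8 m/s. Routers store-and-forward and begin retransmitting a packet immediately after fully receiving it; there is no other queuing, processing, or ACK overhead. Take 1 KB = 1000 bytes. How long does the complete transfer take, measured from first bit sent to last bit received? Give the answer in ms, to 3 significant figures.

22.8 ms

Per-hop transmission t_tx = L/R = 31200/130000000 = 0.24 ms.
Per-hop propagation t_prop = 1800/2.3e+08 = 0.00782609 ms.
Pipeline fill: first packet needs 2·t_tx to clear all hops; remaining 93 packets each add one t_tx.
Total = (2+94-1)·t_tx + 2·t_prop = 95·0.24 + 2·0.00782609 = 22.8 ms.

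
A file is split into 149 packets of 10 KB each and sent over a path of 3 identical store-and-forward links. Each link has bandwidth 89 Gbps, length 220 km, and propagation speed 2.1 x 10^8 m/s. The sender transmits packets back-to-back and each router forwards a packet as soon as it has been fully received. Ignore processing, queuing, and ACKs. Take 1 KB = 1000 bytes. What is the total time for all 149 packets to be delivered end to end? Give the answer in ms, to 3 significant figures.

3.28 ms

Per-hop transmission t_tx = L/R = 80000/89000000000 = 0.000898876 ms.
Per-hop propagation t_prop = 220000/210000000 = 1.04762 ms.
Pipeline fill: first packet needs 3·t_tx to clear all hops; remaining 148 packets each add one t_tx.
Total = (3+149-1)·t_tx + 3·t_prop = 151·0.000898876 + 3·1.04762 = 3.28 ms.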